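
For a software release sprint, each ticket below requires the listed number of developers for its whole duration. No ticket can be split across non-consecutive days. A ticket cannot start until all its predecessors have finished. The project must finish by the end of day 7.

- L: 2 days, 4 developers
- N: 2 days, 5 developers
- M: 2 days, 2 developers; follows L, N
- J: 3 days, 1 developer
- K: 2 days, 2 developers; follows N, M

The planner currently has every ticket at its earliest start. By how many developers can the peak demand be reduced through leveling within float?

1

Early-start peak: d1:10  d2:10  d3:3  d4:2  d5:2  d6:2  d7:0 ⇒ 10.
Leveled (L@1, N@1, M@3, J@3, K@5): d1:9  d2:9  d3:3  d4:3  d5:3  d6:2  d7:0 ⇒ 9.
Reduction 10 − 9 = 1.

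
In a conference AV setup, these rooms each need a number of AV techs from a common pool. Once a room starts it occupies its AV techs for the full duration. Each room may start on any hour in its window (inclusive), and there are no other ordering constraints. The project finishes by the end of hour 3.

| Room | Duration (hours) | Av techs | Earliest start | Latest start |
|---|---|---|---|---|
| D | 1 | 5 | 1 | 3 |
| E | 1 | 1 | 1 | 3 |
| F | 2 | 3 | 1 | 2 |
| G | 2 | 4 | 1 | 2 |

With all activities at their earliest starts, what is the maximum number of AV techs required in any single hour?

13

Early-start schedule: D@1, E@1, F@1, G@1.
Load per hour: hour 1: 13, hour 2: 7, hour 3: 0.
Peak is 13.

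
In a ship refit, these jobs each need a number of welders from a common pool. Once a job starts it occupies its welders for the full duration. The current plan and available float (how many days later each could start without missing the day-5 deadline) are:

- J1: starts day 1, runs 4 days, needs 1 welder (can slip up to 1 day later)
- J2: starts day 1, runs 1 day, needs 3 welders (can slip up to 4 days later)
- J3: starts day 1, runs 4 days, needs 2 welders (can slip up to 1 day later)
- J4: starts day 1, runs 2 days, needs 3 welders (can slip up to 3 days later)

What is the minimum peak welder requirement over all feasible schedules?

6

Early-start (J1@1, J2@1, J3@1, J4@1) gives peak 9: d1:9  d2:6  d3:3  d4:3  d5:0.
Shift J4→2.
Schedule J1@1, J2@1, J3@1, J4@2: d1:6  d2:6  d3:6  d4:3  d5:0 — peak 6.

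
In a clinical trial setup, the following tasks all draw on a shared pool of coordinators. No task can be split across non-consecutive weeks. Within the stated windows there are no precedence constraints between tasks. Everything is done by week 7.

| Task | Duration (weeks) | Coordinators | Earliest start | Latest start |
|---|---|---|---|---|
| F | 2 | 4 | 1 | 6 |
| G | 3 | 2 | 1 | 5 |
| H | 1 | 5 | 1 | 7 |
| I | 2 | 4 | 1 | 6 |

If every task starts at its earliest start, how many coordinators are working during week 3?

2

At early start, week 3 has: G.
Demand: 2 = 2.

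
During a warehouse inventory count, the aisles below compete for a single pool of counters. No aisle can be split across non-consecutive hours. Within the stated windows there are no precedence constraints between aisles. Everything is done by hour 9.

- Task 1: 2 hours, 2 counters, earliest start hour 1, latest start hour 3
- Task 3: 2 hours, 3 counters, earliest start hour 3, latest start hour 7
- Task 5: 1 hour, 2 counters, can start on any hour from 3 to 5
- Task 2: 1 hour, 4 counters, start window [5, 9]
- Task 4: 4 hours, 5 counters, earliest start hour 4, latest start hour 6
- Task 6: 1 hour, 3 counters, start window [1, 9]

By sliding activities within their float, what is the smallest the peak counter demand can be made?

Early-start (Task 1@1, Task 3@3, Task 5@3, Task 2@5, Task 4@4, Task 6@1) gives peak 9: h1:5  h2:2  h3:5  h4:8  h5:9  h6:5  h7:5  h8:0  h9:0.
Shift Task 4→6.
Schedule Task 1@1, Task 3@3, Task 5@3, Task 2@5, Task 4@6, Task 6@1: h1:5  h2:2  h3:5  h4:3  h5:4  h6:5  h7:5  h8:5  h9:5 — peak 5.
Total counter-hours = 39 over 9 hours ⇒ peak ≥ ⌈39/9⌉ = 5, so 5 is optimal.

5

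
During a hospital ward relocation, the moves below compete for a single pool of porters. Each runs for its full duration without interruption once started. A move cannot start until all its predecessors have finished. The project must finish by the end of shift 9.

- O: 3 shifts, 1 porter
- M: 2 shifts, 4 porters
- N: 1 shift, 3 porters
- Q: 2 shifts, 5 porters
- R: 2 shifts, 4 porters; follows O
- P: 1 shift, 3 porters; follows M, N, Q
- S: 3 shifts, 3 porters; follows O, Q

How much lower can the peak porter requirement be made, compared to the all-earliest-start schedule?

7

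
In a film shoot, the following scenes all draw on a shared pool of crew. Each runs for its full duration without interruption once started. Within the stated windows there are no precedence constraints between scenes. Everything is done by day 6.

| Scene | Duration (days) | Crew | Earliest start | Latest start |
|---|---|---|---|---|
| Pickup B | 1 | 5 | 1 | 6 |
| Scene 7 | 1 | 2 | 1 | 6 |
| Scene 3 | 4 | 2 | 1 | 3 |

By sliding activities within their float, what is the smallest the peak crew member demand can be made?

5

Early-start (Pickup B@1, Scene 7@1, Scene 3@1) gives peak 9: d1:9  d2:2  d3:2  d4:2  d5:0  d6:0.
Shift Scene 7→2, Scene 3→2.
Schedule Pickup B@1, Scene 7@2, Scene 3@2: d1:5  d2:4  d3:2  d4:2  d5:2  d6:0 — peak 5.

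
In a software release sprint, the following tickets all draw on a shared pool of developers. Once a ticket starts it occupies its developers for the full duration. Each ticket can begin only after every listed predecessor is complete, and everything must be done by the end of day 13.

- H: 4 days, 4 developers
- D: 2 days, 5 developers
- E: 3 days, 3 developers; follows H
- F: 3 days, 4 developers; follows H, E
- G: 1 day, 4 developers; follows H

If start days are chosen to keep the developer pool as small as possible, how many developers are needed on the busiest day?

Early-start (H@1, D@1, E@5, F@8, G@5) gives peak 9: d1:9  d2:9  d3:4  d4:4  d5:7  d6:3  d7:3  d8:4  d9:4  d10:4  d11:0  d12:0  d13:0.
Shift D→5, E→7, F→10, G→13.
Schedule H@1, D@5, E@7, F@10, G@13: d1:4  d2:4  d3:4  d4:4  d5:5  d6:5  d7:3  d8:3  d9:3  d10:4  d11:4  d12:4  d13:4 — peak 5.

5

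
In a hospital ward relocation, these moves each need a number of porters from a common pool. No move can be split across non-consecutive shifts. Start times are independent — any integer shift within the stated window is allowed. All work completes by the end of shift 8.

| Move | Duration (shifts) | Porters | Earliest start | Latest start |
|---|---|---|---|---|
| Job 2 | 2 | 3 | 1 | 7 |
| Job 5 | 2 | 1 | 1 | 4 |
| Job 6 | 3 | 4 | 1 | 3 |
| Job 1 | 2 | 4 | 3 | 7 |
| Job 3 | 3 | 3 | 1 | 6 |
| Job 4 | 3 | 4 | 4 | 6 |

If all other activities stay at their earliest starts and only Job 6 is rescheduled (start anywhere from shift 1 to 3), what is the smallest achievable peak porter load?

Job 6@1: s1:11  s2:11  s3:11  s4:8  s5:4  s6:4  s7:0  s8:0 → peak 11
Job 6@2: s1:7  s2:11  s3:11  s4:12  s5:4  s6:4  s7:0  s8:0 → peak 12
Job 6@3: s1:7  s2:7  s3:11  s4:12  s5:8  s6:4  s7:0  s8:0 → peak 12
Best is Job 6@1, peak 11.

11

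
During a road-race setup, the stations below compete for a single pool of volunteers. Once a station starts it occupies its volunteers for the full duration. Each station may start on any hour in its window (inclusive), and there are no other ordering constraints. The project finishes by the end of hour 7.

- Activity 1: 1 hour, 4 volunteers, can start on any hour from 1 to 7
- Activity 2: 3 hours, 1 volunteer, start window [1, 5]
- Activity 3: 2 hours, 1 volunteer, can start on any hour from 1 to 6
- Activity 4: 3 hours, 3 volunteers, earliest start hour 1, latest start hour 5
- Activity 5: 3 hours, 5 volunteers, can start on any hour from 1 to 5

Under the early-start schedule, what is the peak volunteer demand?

14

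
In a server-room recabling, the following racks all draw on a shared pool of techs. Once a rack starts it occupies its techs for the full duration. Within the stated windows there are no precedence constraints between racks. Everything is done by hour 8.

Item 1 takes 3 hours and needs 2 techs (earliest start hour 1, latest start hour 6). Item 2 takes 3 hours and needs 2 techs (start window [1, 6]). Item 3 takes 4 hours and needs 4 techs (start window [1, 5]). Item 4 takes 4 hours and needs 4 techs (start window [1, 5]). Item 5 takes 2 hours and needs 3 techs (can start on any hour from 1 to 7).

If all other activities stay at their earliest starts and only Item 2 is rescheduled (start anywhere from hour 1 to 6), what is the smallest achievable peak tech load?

Item 2@1: h1:15  h2:15  h3:12  h4:8  h5:0  h6:0  h7:0  h8:0 → peak 15
Item 2@2: h1:13  h2:15  h3:12  h4:10  h5:0  h6:0  h7:0  h8:0 → peak 15
Item 2@3: h1:13  h2:13  h3:12  h4:10  h5:2  h6:0  h7:0  h8:0 → peak 13
Item 2@4: h1:13  h2:13  h3:10  h4:10  h5:2  h6:2  h7:0  h8:0 → peak 13
Item 2@5: h1:13  h2:13  h3:10  h4:8  h5:2  h6:2  h7:2  h8:0 → peak 13
Item 2@6: h1:13  h2:13  h3:10  h4:8  h5:0  h6:2  h7:2  h8:2 → peak 13
Best is Item 2@3, peak 13.

13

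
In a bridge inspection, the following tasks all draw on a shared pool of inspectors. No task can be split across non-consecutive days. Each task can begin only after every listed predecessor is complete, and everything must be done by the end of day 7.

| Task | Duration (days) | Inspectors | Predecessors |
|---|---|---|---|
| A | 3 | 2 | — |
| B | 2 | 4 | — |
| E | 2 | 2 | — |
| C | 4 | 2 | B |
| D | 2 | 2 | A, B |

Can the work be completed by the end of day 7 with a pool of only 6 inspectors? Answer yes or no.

Schedule A@1, B@1, E@3, C@3, D@4: d1:6  d2:6  d3:6  d4:6  d5:4  d6:2  d7:0 — peak 6 ≤ 6.

yes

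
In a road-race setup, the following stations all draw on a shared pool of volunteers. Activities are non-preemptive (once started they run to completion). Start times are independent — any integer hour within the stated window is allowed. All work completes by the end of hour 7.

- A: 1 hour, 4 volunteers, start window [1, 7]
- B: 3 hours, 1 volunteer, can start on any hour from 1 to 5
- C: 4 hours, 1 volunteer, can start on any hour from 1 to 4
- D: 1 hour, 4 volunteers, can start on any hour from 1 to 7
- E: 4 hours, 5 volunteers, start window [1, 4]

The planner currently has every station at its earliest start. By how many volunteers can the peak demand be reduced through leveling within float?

9

Early-start peak: h1:15  h2:7  h3:7  h4:6  h5:0  h6:0  h7:0 ⇒ 15.
Leveled (A@1, B@1, C@1, D@2, E@4): h1:6  h2:6  h3:2  h4:6  h5:5  h6:5  h7:5 ⇒ 6.
Reduction 15 − 6 = 9.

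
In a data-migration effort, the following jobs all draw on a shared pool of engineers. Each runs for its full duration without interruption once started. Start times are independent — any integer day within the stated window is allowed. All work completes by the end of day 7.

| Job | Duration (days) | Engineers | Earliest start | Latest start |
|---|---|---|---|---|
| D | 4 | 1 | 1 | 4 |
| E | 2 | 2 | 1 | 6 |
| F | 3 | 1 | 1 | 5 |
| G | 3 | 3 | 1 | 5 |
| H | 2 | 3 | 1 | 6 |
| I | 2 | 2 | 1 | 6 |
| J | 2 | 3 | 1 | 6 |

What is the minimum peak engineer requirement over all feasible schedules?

Early-start (D@1, E@1, F@1, G@1, H@1, I@1, J@1) gives peak 15: d1:15  d2:15  d3:5  d4:1  d5:0  d6:0  d7:0.
Shift G→3, H→5, J→6.
Schedule D@1, E@1, F@1, G@3, H@5, I@1, J@6: d1:6  d2:6  d3:5  d4:4  d5:6  d6:6  d7:3 — peak 6.
Total engineer-days = 36 over 7 days ⇒ peak ≥ ⌈36/7⌉ = 6, so 6 is optimal.

6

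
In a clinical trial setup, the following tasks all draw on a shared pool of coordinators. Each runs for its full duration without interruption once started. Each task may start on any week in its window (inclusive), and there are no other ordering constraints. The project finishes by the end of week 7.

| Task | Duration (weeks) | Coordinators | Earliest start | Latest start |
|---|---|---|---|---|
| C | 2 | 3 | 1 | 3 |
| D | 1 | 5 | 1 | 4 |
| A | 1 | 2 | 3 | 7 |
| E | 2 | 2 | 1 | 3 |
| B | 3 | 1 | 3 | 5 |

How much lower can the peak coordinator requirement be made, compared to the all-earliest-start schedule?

Early-start peak: w1:10  w2:5  w3:3  w4:1  w5:1  w6:0  w7:0 ⇒ 10.
Leveled (C@1, D@3, A@4, E@1, B@4): w1:5  w2:5  w3:5  w4:3  w5:1  w6:1  w7:0 ⇒ 5.
Reduction 10 − 5 = 5.

5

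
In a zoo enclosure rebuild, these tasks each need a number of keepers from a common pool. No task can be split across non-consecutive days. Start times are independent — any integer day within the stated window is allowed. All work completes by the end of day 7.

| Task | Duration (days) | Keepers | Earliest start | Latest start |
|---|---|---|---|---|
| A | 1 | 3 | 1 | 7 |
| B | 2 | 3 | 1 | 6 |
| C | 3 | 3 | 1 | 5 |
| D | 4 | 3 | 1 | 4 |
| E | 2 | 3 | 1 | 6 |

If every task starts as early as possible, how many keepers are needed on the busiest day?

Early-start schedule: A@1, B@1, C@1, D@1, E@1.
Load per day: day 1: 15, day 2: 12, day 3: 6, day 4: 3, day 5: 0, day 6: 0, day 7: 0.
Peak is 15.

15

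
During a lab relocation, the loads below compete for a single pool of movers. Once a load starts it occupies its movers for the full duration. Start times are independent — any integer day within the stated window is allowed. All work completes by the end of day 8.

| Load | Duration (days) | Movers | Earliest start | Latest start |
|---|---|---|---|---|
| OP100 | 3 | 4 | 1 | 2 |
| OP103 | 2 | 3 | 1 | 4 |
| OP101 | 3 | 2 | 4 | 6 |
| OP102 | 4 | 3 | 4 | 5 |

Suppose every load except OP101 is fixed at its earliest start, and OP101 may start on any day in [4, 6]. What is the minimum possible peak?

OP101@4: d1:7  d2:7  d3:4  d4:5  d5:5  d6:5  d7:3  d8:0 → peak 7
OP101@5: d1:7  d2:7  d3:4  d4:3  d5:5  d6:5  d7:5  d8:0 → peak 7
OP101@6: d1:7  d2:7  d3:4  d4:3  d5:3  d6:5  d7:5  d8:2 → peak 7
Best is OP101@4, peak 7.

7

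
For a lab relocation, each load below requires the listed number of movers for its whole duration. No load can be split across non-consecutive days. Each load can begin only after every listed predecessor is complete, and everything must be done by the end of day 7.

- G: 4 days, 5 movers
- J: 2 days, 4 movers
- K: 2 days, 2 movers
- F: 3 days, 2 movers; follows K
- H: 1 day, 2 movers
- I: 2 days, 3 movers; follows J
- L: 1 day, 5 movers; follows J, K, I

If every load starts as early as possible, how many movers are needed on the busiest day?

13

Early-start schedule: G@1, J@1, K@1, F@3, H@1, I@3, L@5.
Load per day: day 1: 13, day 2: 11, day 3: 10, day 4: 10, day 5: 7, day 6: 0, day 7: 0.
Peak is 13.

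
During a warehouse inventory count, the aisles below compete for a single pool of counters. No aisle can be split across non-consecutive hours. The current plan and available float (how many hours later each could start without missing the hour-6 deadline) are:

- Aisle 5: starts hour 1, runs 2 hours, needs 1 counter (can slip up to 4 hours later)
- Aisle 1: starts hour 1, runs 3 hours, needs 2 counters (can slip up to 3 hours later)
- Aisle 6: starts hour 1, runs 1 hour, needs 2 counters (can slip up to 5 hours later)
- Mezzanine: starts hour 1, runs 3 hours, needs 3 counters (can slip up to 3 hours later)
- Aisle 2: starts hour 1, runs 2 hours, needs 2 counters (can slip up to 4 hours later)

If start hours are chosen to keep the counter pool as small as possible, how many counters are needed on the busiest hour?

Early-start (Aisle 5@1, Aisle 1@1, Aisle 6@1, Mezzanine@1, Aisle 2@1) gives peak 10: h1:10  h2:8  h3:5  h4:0  h5:0  h6:0.
Shift Aisle 1→4, Aisle 6→4, Aisle 2→5.
Schedule Aisle 5@1, Aisle 1@4, Aisle 6@4, Mezzanine@1, Aisle 2@5: h1:4  h2:4  h3:3  h4:4  h5:4  h6:4 — peak 4.
Total counter-hours = 23 over 6 hours ⇒ peak ≥ ⌈23/6⌉ = 4, so 4 is optimal.

4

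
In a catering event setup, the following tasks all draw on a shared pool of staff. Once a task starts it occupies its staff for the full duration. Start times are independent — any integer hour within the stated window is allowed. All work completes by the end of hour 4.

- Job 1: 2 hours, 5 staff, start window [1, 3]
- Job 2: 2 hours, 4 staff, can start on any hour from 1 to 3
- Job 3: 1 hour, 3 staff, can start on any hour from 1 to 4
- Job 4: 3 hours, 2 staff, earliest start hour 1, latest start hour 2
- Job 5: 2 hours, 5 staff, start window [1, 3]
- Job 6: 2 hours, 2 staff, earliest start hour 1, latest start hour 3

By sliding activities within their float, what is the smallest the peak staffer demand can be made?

11

Early-start (Job 1@1, Job 2@1, Job 3@1, Job 4@1, Job 5@1, Job 6@1) gives peak 21: h1:21  h2:18  h3:2  h4:0.
Shift Job 3→4, Job 5→3, Job 6→3.
Schedule Job 1@1, Job 2@1, Job 3@4, Job 4@1, Job 5@3, Job 6@3: h1:11  h2:11  h3:9  h4:10 — peak 11.
Total staffer-hours = 41 over 4 hours ⇒ peak ≥ ⌈41/4⌉ = 11, so 11 is optimal.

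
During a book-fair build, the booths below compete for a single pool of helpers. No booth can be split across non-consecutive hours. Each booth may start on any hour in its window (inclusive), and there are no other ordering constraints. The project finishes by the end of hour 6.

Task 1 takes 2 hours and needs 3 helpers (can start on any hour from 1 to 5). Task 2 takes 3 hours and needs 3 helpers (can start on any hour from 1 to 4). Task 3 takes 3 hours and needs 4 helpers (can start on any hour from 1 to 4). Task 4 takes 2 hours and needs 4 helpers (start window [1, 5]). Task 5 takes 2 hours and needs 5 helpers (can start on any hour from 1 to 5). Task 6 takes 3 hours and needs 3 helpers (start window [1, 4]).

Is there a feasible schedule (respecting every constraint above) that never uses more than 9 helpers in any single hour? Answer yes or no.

no

The minimum achievable peak is 10; 9 < 10, so no feasible schedule stays within the cap.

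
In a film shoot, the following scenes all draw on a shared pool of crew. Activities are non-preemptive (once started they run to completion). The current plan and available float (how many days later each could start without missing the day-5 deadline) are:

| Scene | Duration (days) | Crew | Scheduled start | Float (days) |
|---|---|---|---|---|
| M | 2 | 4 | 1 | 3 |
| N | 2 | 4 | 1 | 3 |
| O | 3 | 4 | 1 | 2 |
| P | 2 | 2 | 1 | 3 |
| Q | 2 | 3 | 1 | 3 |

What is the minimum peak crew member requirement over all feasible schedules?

9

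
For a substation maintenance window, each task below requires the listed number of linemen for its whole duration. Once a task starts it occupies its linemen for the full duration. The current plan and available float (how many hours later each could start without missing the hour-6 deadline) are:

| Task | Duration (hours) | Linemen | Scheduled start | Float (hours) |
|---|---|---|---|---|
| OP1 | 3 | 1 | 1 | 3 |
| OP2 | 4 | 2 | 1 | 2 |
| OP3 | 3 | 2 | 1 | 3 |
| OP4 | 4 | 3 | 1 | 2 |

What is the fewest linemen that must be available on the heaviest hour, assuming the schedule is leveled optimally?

Early-start (OP1@1, OP2@1, OP3@1, OP4@1) gives peak 8: h1:8  h2:8  h3:8  h4:5  h5:0  h6:0.
Shift OP3→4.
Schedule OP1@1, OP2@1, OP3@4, OP4@1: h1:6  h2:6  h3:6  h4:7  h5:2  h6:2 — peak 7.

7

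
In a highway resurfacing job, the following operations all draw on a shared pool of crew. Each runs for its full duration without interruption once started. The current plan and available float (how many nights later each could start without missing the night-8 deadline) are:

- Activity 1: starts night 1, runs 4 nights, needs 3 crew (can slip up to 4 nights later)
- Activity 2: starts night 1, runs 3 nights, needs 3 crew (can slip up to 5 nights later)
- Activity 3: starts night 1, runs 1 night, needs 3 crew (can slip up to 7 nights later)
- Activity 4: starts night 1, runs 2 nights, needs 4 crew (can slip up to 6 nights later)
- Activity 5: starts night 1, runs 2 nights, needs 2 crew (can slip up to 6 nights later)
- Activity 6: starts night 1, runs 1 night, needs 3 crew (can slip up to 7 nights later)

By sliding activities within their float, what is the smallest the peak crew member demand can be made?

Early-start (Activity 1@1, Activity 2@1, Activity 3@1, Activity 4@1, Activity 5@1, Activity 6@1) gives peak 18: n1:18  n2:12  n3:6  n4:3  n5:0  n6:0  n7:0  n8:0.
Shift Activity 3→4, Activity 4→5, Activity 5→5, Activity 6→7.
Schedule Activity 1@1, Activity 2@1, Activity 3@4, Activity 4@5, Activity 5@5, Activity 6@7: n1:6  n2:6  n3:6  n4:6  n5:6  n6:6  n7:3  n8:0 — peak 6.

6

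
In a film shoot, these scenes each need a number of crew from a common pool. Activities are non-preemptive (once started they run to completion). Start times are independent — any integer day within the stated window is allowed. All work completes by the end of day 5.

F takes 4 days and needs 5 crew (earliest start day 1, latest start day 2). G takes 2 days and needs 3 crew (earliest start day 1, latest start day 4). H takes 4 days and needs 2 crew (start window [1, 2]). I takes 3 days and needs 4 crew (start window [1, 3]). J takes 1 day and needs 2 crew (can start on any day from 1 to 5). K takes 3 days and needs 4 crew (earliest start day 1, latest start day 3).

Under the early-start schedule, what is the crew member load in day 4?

7

At early start, day 4 has: F, H.
Demand: 5 + 2 = 7.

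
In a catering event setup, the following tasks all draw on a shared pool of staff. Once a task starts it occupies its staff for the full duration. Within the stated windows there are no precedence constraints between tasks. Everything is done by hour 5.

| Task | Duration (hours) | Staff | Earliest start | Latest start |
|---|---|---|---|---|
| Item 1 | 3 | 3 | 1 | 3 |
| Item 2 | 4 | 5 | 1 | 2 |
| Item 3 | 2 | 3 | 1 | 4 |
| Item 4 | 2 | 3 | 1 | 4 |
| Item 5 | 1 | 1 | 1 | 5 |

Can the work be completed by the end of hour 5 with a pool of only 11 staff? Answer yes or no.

yes

Schedule Item 1@1, Item 2@1, Item 3@1, Item 4@3, Item 5@4: h1:11  h2:11  h3:11  h4:9  h5:0 — peak 11 ≤ 11.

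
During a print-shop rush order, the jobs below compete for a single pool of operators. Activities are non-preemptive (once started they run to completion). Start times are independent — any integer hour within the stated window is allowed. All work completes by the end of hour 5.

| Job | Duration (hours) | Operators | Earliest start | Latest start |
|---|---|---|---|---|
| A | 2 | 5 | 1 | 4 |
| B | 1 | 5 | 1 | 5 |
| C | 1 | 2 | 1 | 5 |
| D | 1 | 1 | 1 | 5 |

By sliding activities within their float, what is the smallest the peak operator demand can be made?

Early-start (A@1, B@1, C@1, D@1) gives peak 13: h1:13  h2:5  h3:0  h4:0  h5:0.
Shift B→3, C→4, D→4.
Schedule A@1, B@3, C@4, D@4: h1:5  h2:5  h3:5  h4:3  h5:0 — peak 5.

5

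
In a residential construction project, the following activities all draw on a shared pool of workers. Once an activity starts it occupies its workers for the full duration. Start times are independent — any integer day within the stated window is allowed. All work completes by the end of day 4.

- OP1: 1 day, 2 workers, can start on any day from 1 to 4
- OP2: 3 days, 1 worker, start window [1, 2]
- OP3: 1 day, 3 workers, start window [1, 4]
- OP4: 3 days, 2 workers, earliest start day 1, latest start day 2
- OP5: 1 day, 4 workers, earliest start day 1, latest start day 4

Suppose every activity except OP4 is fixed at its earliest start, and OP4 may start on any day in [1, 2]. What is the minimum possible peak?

10

OP4@1: d1:12  d2:3  d3:3  d4:0 → peak 12
OP4@2: d1:10  d2:3  d3:3  d4:2 → peak 10
Best is OP4@2, peak 10.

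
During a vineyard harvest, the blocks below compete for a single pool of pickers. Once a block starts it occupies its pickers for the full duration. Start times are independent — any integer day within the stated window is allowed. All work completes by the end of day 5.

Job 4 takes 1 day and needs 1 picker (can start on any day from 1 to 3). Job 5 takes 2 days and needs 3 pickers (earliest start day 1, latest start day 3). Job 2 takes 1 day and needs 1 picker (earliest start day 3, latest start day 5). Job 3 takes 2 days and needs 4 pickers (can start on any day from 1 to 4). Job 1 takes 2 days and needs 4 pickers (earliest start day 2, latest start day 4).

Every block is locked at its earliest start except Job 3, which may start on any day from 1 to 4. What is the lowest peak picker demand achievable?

7

Job 3@1: d1:8  d2:11  d3:5  d4:0  d5:0 → peak 11
Job 3@2: d1:4  d2:11  d3:9  d4:0  d5:0 → peak 11
Job 3@3: d1:4  d2:7  d3:9  d4:4  d5:0 → peak 9
Job 3@4: d1:4  d2:7  d3:5  d4:4  d5:4 → peak 7
Best is Job 3@4, peak 7.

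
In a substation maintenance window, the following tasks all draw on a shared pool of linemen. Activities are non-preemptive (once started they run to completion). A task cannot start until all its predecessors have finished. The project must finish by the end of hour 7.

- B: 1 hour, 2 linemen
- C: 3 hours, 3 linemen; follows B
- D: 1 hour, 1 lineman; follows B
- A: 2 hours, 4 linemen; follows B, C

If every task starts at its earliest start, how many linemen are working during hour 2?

4

At early start, hour 2 has: C, D.
Demand: 3 + 1 = 4.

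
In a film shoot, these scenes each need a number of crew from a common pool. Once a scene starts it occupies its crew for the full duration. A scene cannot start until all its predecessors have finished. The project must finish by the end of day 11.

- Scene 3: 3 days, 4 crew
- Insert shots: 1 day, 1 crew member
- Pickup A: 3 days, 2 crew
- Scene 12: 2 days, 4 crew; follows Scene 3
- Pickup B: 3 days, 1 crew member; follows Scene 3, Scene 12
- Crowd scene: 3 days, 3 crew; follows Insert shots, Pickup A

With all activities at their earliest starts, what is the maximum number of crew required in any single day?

Early-start schedule: Scene 3@1, Insert shots@1, Pickup A@1, Scene 12@4, Pickup B@6, Crowd scene@4.
Load per day: day 1: 7, day 2: 6, day 3: 6, day 4: 7, day 5: 7, day 6: 4, day 7: 1, day 8: 1, day 9: 0, day 10: 0, day 11: 0.
Peak is 7.

7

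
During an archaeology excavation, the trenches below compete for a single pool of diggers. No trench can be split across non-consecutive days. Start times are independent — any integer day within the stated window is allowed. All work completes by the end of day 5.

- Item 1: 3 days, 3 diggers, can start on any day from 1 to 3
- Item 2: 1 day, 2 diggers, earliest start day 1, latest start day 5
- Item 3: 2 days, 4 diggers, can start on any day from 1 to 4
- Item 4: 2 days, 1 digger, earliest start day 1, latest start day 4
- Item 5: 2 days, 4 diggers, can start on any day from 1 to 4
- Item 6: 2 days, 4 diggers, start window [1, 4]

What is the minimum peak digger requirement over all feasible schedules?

8

Early-start (Item 1@1, Item 2@1, Item 3@1, Item 4@1, Item 5@1, Item 6@1) gives peak 18: d1:18  d2:16  d3:3  d4:0  d5:0.
Shift Item 3→2, Item 5→4, Item 6→4.
Schedule Item 1@1, Item 2@1, Item 3@2, Item 4@1, Item 5@4, Item 6@4: d1:6  d2:8  d3:7  d4:8  d5:8 — peak 8.
Total digger-days = 37 over 5 days ⇒ peak ≥ ⌈37/5⌉ = 8, so 8 is optimal.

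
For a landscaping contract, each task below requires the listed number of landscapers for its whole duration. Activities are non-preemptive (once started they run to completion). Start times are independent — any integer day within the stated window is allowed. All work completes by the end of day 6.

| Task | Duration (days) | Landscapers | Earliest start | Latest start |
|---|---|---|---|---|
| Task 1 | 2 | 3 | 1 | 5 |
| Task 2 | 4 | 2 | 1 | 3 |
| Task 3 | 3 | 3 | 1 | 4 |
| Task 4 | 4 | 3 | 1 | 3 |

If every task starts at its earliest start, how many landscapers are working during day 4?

At early start, day 4 has: Task 2, Task 4.
Demand: 2 + 3 = 5.

5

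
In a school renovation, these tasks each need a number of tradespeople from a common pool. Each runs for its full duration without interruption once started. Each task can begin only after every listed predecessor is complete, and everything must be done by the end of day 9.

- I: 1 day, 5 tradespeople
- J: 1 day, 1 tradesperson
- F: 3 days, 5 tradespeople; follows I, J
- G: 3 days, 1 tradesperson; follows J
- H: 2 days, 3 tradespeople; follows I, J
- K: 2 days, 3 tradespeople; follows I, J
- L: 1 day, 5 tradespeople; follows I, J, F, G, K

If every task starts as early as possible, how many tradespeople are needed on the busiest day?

Early-start schedule: I@1, J@1, F@2, G@2, H@2, K@2, L@5.
Load per day: day 1: 6, day 2: 12, day 3: 12, day 4: 6, day 5: 5, day 6: 0, day 7: 0, day 8: 0, day 9: 0.
Peak is 12.

12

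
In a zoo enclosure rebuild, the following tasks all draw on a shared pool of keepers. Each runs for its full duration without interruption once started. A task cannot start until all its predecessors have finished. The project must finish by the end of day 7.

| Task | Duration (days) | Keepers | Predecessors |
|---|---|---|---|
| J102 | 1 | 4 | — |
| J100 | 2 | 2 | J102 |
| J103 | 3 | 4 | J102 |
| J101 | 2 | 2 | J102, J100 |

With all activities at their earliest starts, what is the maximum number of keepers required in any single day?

6

Early-start schedule: J102@1, J100@2, J103@2, J101@4.
Load per day: day 1: 4, day 2: 6, day 3: 6, day 4: 6, day 5: 2, day 6: 0, day 7: 0.
Peak is 6.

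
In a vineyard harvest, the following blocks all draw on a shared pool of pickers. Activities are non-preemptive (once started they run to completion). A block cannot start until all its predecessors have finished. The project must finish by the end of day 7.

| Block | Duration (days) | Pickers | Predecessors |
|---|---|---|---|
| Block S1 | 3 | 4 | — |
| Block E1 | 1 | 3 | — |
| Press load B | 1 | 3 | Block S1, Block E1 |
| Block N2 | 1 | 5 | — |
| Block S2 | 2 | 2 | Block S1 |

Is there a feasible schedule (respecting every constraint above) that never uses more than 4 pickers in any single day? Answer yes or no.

no

The minimum achievable peak is 5; 4 < 5, so no feasible schedule stays within the cap.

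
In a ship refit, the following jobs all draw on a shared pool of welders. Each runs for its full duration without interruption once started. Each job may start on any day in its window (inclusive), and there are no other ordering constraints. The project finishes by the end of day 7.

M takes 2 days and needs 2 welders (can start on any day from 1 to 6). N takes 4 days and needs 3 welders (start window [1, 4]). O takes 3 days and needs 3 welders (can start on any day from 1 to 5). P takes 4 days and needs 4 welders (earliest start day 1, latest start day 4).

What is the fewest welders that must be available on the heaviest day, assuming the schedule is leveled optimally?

7

Early-start (M@1, N@1, O@1, P@1) gives peak 12: d1:12  d2:12  d3:10  d4:7  d5:0  d6:0  d7:0.
Shift O→5, P→3.
Schedule M@1, N@1, O@5, P@3: d1:5  d2:5  d3:7  d4:7  d5:7  d6:7  d7:3 — peak 7.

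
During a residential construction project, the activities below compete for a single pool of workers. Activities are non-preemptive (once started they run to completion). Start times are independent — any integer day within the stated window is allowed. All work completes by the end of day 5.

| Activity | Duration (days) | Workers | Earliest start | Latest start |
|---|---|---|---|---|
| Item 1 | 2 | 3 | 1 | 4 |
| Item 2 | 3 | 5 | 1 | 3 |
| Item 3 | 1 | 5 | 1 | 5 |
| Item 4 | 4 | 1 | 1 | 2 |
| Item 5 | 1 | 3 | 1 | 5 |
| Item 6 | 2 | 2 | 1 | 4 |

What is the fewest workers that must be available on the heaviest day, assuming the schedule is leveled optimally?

8

Early-start (Item 1@1, Item 2@1, Item 3@1, Item 4@1, Item 5@1, Item 6@1) gives peak 19: d1:19  d2:11  d3:6  d4:1  d5:0.
Shift Item 2→3, Item 4→2, Item 5→2, Item 6→3.
Schedule Item 1@1, Item 2@3, Item 3@1, Item 4@2, Item 5@2, Item 6@3: d1:8  d2:7  d3:8  d4:8  d5:6 — peak 8.
Total worker-days = 37 over 5 days ⇒ peak ≥ ⌈37/5⌉ = 8, so 8 is optimal.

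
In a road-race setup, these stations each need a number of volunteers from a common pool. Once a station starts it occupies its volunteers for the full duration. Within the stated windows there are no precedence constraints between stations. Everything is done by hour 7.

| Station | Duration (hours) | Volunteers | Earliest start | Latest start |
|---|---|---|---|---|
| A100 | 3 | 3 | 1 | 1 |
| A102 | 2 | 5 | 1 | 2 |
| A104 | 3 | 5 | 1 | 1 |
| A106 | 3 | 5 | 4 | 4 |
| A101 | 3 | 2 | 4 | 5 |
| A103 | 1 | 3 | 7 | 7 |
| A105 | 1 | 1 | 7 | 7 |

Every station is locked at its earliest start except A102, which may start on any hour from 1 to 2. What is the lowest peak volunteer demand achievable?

13

A102@1: h1:13  h2:13  h3:8  h4:7  h5:7  h6:7  h7:4 → peak 13
A102@2: h1:8  h2:13  h3:13  h4:7  h5:7  h6:7  h7:4 → peak 13
Best is A102@1, peak 13.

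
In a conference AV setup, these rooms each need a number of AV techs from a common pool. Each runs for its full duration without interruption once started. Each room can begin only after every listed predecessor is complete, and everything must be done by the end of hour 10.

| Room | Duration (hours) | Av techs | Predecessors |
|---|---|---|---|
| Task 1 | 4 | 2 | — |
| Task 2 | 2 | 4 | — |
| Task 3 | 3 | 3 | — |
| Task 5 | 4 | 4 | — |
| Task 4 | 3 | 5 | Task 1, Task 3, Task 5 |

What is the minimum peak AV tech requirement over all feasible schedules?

7

Early-start (Task 1@1, Task 2@1, Task 3@1, Task 5@1, Task 4@5) gives peak 13: h1:13  h2:13  h3:9  h4:6  h5:5  h6:5  h7:5  h8:0  h9:0  h10:0.
Shift Task 3→5, Task 5→3, Task 4→8.
Schedule Task 1@1, Task 2@1, Task 3@5, Task 5@3, Task 4@8: h1:6  h2:6  h3:6  h4:6  h5:7  h6:7  h7:3  h8:5  h9:5  h10:5 — peak 7.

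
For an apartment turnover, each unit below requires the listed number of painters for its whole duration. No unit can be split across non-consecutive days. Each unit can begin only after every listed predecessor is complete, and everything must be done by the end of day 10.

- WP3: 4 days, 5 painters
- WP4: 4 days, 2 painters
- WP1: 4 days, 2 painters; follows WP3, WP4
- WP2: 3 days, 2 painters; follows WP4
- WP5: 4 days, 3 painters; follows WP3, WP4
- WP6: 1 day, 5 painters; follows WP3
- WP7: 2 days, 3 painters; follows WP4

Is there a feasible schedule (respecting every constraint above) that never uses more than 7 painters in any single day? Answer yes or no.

yes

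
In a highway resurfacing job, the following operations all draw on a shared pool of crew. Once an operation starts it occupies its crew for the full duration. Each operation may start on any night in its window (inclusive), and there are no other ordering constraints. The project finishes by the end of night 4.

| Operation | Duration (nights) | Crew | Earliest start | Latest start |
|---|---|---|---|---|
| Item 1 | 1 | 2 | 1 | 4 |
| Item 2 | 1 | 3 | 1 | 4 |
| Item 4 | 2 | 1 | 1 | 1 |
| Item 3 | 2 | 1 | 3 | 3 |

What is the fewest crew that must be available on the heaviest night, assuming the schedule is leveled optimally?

Early-start (Item 1@1, Item 2@1, Item 4@1, Item 3@3) gives peak 6: n1:6  n2:1  n3:1  n4:1.
Shift Item 2→2.
Schedule Item 1@1, Item 2@2, Item 4@1, Item 3@3: n1:3  n2:4  n3:1  n4:1 — peak 4.
No arrangement of the 16 feasible schedules does better.

4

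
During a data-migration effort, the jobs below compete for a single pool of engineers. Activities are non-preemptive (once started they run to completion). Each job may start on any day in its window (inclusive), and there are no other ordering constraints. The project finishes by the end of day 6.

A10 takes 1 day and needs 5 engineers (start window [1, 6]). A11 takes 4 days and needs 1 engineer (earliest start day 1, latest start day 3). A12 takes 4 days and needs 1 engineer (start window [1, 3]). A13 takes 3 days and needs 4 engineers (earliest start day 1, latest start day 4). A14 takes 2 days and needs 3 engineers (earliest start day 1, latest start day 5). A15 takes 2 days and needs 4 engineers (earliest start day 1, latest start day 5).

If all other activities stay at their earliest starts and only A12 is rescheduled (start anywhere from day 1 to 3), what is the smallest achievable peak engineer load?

17

A12@1: d1:18  d2:13  d3:6  d4:2  d5:0  d6:0 → peak 18
A12@2: d1:17  d2:13  d3:6  d4:2  d5:1  d6:0 → peak 17
A12@3: d1:17  d2:12  d3:6  d4:2  d5:1  d6:1 → peak 17
Best is A12@2, peak 17.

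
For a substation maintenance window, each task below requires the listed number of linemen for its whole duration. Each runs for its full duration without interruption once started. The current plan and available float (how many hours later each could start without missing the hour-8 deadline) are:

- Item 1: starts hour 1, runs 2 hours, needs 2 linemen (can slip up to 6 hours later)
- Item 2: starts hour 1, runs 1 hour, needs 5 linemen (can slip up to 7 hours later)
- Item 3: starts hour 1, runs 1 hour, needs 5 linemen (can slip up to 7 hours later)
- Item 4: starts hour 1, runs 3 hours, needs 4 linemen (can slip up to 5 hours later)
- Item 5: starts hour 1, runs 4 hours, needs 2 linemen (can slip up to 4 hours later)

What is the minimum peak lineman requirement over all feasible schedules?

Early-start (Item 1@1, Item 2@1, Item 3@1, Item 4@1, Item 5@1) gives peak 18: h1:18  h2:8  h3:6  h4:2  h5:0  h6:0  h7:0  h8:0.
Shift Item 2→3, Item 3→4, Item 4→5, Item 5→5.
Schedule Item 1@1, Item 2@3, Item 3@4, Item 4@5, Item 5@5: h1:2  h2:2  h3:5  h4:5  h5:6  h6:6  h7:6  h8:2 — peak 6.

6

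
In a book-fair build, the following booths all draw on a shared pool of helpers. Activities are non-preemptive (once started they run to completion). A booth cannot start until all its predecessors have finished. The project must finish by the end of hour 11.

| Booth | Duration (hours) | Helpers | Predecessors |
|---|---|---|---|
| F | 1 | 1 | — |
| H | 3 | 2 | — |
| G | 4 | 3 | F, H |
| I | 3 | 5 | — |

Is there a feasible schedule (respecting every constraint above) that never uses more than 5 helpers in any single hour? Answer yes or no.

Schedule F@1, H@1, G@4, I@8: h1:3  h2:2  h3:2  h4:3  h5:3  h6:3  h7:3  h8:5  h9:5  h10:5  h11:0 — peak 5 ≤ 5.

yes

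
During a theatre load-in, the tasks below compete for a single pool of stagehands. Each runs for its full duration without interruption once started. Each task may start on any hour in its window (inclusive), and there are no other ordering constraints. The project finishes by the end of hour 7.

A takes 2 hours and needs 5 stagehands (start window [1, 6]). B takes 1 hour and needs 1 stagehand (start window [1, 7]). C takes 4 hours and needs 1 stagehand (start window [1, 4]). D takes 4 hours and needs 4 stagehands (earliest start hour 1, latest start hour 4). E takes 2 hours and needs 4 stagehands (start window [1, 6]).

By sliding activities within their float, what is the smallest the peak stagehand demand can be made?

8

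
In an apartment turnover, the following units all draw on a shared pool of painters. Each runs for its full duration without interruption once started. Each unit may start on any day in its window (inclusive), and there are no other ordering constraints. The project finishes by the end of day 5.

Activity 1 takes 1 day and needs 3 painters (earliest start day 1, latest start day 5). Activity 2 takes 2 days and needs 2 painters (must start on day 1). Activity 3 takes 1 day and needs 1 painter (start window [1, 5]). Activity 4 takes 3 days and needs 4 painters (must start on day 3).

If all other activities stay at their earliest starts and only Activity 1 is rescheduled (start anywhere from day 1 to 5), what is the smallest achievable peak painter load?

Activity 1@1: d1:6  d2:2  d3:4  d4:4  d5:4 → peak 6
Activity 1@2: d1:3  d2:5  d3:4  d4:4  d5:4 → peak 5
Activity 1@3: d1:3  d2:2  d3:7  d4:4  d5:4 → peak 7
Activity 1@4: d1:3  d2:2  d3:4  d4:7  d5:4 → peak 7
Activity 1@5: d1:3  d2:2  d3:4  d4:4  d5:7 → peak 7
Best is Activity 1@2, peak 5.

5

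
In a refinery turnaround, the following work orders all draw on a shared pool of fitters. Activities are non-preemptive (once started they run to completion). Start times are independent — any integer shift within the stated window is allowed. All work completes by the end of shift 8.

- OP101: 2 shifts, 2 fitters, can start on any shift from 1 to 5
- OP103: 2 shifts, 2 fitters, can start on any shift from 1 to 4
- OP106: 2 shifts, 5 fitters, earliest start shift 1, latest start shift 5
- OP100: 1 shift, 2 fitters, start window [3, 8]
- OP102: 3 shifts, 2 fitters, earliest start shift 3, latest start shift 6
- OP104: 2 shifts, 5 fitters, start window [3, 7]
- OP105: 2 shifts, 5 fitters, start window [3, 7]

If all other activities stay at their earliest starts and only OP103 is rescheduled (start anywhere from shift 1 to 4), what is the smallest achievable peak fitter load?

14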